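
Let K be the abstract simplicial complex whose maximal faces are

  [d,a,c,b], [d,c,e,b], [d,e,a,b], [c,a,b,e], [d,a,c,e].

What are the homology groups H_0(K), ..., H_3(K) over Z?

Take the total order a < b < c < d < e on the vertex set. Then K (dimension 3) consists of the simplices:

  0-simplices (5): a, b, c, d, e
  1-simplices (10): ab, ac, ad, ae, bc, bd, be, cd, ce, de
  2-simplices (10): abc, abd, abe, acd, ace, ade, bcd, bce, bde, cde
  3-simplices (5): abcd, abce, abde, acde, bcde

giving chain groups C_0 ≅ Z^5, C_1 ≅ Z^10, C_2 ≅ Z^10, C_3 ≅ Z^5.

∂_1: C_1 → C_0 is given by ∂[p,q] = [q] − [p]. For instance
  ∂de = e − d.
The resulting 5×10 matrix has rank 4, and its Smith normal form has invariant factors (1,1,1,1).

Boundary ∂_2: C_2 → C_1 acts by ∂[p,q,r] = [q,r] − [p,r] + [p,q]. For instance
  ∂abe = be − ae + ab,
  ∂bde = de − be + bd.
The resulting 10×10 matrix has rank 6, and its Smith normal form has invariant factors (1,1,1,1,1,1).

The boundary map ∂_3: C_3 → C_2 sends each 3-simplex σ to the alternating sum Σ_i (−1)^i (σ with its i-th vertex removed). For instance
  ∂abce = bce − ace + abe − abc,
  ∂abcd = bcd − acd + abd − abc.
This gives a 10×5 integer matrix of rank 4; reducing to Smith normal form yields diagonal entries (1,1,1,1).

Computing H_k = (kernel of ∂_k) / (image of ∂_{k+1}):

  H_0: rank C_0 − rank ∂_1 = 5 − 4 = 1, and the invariant factors of ∂_1 are all 1, so H_0 ≅ Z.
  H_1: rank ker ∂_1 − rank ∂_2 = (10 − 4) − 6 = 0, and the invariant factors of ∂_2 are all 1, so H_1 ≅ 0.
  H_2: rank ker ∂_2 − rank ∂_3 = (10 − 6) − 4 = 0, and the invariant factors of ∂_3 are all 1, so H_2 ≅ 0.
  H_3: rank ker ∂_3 − rank ∂_4 = (5 − 4) − 0 = 1, and there is no ∂_4, so H_3 ≅ Z.

H_0 ≅ Z,  H_1 = 0,  H_2 = 0,  H_3 ≅ Z.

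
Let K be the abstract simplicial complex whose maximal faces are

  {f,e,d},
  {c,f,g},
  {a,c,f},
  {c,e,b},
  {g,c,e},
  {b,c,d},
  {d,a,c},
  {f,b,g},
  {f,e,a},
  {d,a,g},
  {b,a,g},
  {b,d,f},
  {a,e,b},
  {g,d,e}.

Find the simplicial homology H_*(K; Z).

We work with the vertex ordering a < b < c < d < e < f < g. The simplices of K, each written with vertices in increasing order, are:

  0-simplices (7): a, b, c, d, e, f, g
  1-simplices (21): ab, ac, ad, ae, af, ag, bc, bd, be, bf, bg, cd, ce, cf, cg, de, df, dg, ef, eg, fg
  2-simplices (14): abe, abg, acd, acf, adg, aef, bcd, bce, bdf, bfg, ceg, cfg, def, deg

giving chain groups C_0 ≅ Z^7, C_1 ≅ Z^21, C_2 ≅ Z^14.

Boundary ∂_1: C_1 → C_0 maps an edge to its endpoints' difference, ∂[p,q] = q − p.
The resulting 7×21 matrix has rank 6, and its Smith normal form has invariant factors (1,1,1,1,1,1).

The boundary map ∂_2: C_2 → C_1 sends each 2-simplex [p,q,r] to [q,r] − [p,r] + [p,q]. For instance
  ∂acd = cd − ad + ac,
  ∂cfg = fg − cg + cf.
The resulting 21×14 matrix has rank 13, and its Smith normal form has invariant factors (1,1,1,1,1,1,1,1,1,1,1,1,1).

From H_k ≅ ker(∂_k) / im(∂_{k+1}) we obtain:

  H_0: rank C_0 − rank ∂_1 = 7 − 6 = 1, and the invariant factors of ∂_1 are all 1, so H_0 = Z.
  H_1: rank ker ∂_1 − rank ∂_2 = (21 − 6) − 13 = 2, and the invariant factors of ∂_2 are all 1, so H_1 = Z^2.
  H_2: rank ker ∂_2 − rank ∂_3 = (14 − 13) − 0 = 1, and there is no ∂_3, so H_2 = Z.

H_0 = Z,  H_1 = Z^2,  H_2 = Z.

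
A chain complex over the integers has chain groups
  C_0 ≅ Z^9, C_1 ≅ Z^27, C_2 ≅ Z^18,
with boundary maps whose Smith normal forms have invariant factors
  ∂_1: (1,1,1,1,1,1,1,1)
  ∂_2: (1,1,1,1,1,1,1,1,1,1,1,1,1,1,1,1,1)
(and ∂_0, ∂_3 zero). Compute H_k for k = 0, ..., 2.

H_0 ≅ Z,  H_1 ≅ Z^2,  H_2 ≅ Z.

H_0: b_0 = 9 − 0 − 8 = 1; torsion from ∂_1 factors > 1: none. So H_0 ≅ Z.
H_1: b_1 = 27 − 8 − 17 = 2; torsion from ∂_2 factors > 1: none. So H_1 ≅ Z^2.
H_2: b_2 = 18 − 17 − 0 = 1; torsion from ∂_3 factors > 1: none. So H_2 ≅ Z.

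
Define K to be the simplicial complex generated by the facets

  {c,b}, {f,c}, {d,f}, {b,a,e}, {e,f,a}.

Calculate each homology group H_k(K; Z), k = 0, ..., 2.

Order the vertices as a < b < c < d < e < f. Listing each simplex with vertices in this order, K has dimension 2 with simplices:

  0-simplices (6): a, b, c, d, e, f
  1-simplices (8): ab, ae, af, bc, be, cf, df, ef
  2-simplices (2): abe, aef

Hence C_0 ≅ Z^6, C_1 ≅ Z^8, C_2 ≅ Z^2.

Boundary ∂_1: C_1 → C_0 maps an edge to its endpoints' difference, ∂[p,q] = q − p. For instance
  ∂ae = e − a.
As a 6×8 matrix over Z this has rank 5, with invariant factors (1,1,1,1,1).

The boundary map ∂_2: C_2 → C_1 sends each 2-simplex [p,q,r] to [q,r] − [p,r] + [p,q]. For instance
  ∂abe = be − ae + ab,
  ∂aef = ef − af + ae.
The resulting 8×2 matrix has rank 2, and its Smith normal form has invariant factors (1,1).

From H_k ≅ ker(∂_k) / im(∂_{k+1}) we obtain:

  H_0: rank C_0 − rank ∂_1 = 6 − 5 = 1, and the invariant factors of ∂_1 are all 1, so H_0 ≅ Z.
  H_1: rank ker ∂_1 − rank ∂_2 = (8 − 5) − 2 = 1, and the invariant factors of ∂_2 are all 1, so H_1 ≅ Z.
  H_2: rank ker ∂_2 − rank ∂_3 = (2 − 2) − 0 = 0, and there is no ∂_3, so H_2 ≅ 0.

H_0 = Z,  H_1 = Z,  H_2 = 0.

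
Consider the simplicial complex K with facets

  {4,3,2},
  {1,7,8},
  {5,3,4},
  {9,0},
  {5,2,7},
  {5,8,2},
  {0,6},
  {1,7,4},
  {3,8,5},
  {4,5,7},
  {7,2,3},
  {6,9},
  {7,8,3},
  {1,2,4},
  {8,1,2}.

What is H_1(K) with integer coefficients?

H_1 ≅ Z ⊕ Z/2.

We work with the vertex ordering 0 < 1 < 2 < 3 < 4 < 5 < 6 < 7 < 8 < 9. The simplices of K, each written with vertices in increasing order, are:

  0-simplices (10): [0], [1], [2], [3], [4], [5], [6], [7], [8], [9]
  1-simplices (21): [0,6], [0,9], [1,2], [1,4], [1,7], [1,8], [2,3], [2,4], [2,5], [2,7], [2,8], [3,4], [3,5], [3,7], [3,8], [4,5], [4,7], [5,7], [5,8], [6,9], [7,8]
  2-simplices (12): [1,2,4], [1,2,8], [1,4,7], [1,7,8], [2,3,4], [2,3,7], [2,5,7], [2,5,8], [3,4,5], [3,5,8], [3,7,8], [4,5,7]

Hence C_0 ≅ Z^10, C_1 ≅ Z^21, C_2 ≅ Z^12.

∂_1: C_1 → C_0 sends each edge [p,q] (with p < q) to q − p.
The 10×21 boundary matrix has rank 8 and Smith normal form diag(1,1,1,1,1,1,1,1).

Boundary ∂_2: C_2 → C_1 sends each 2-simplex [p,q,r] to [q,r] − [p,r] + [p,q]. For instance
  ∂[2,5,8] = [5,8] − [2,8] + [2,5],
  ∂[4,5,7] = [5,7] − [4,7] + [4,5].
As a 21×12 matrix over Z this has rank 12, with invariant factors (1,1,1,1,1,1,1,1,1,1,1,2).

Computing H_k = (kernel of ∂_k) / (image of ∂_{k+1}):

  H_1: rank ker ∂_1 − rank ∂_2 = (21 − 8) − 12 = 1, and ∂_2 has invariant factor 2 > 1, so H_1 ≅ Z ⊕ Z/2.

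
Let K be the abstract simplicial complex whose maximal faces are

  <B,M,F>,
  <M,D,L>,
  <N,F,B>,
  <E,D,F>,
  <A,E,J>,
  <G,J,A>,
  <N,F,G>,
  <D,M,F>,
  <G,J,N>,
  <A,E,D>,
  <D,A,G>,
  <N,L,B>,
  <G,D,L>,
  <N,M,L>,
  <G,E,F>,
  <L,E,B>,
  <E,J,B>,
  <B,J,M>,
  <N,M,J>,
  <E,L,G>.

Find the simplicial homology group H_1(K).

Order the vertices as A < B < D < E < F < G < J < L < M < N. Listing each simplex with vertices in this order, K has dimension 2 with simplices:

  0-simplices (10): A, B, D, E, F, G, J, L, M, N
  1-simplices (30): AD, AE, AG, AJ, BE, BF, BJ, BL, BM, BN, DE, DF, DG, DL, DM, EF, EG, EJ, EL, FG, FM, FN, GJ, GL, GN, JM, JN, LM, LN, MN
  2-simplices (20): ADE, ADG, AEJ, AGJ, BEJ, BEL, BFM, BFN, BJM, BLN, DEF, DFM, DGL, DLM, EFG, EGL, FGN, GJN, JMN, LMN

so the chain groups are C_0 ≅ Z^10, C_1 ≅ Z^30, C_2 ≅ Z^20.

Boundary ∂_1: C_1 → C_0 maps an edge to its endpoints' difference, ∂[p,q] = q − p.
The 10×30 boundary matrix has rank 9 and Smith normal form diag(1,1,1,1,1,1,1,1,1).

The boundary map ∂_2: C_2 → C_1 maps a triangle to the signed sum of its edges. For instance
  ∂AEJ = EJ − AJ + AE,
  ∂ADG = DG − AG + AD.
As a 30×20 matrix over Z this has rank 20, with invariant factors (1,1,1,1,1,1,1,1,1,1,1,1,1,1,1,1,1,1,1,2).

From H_k ≅ ker(∂_k) / im(∂_{k+1}) we obtain:

  H_1: rank ker ∂_1 − rank ∂_2 = (30 − 9) − 20 = 1, and ∂_2 has invariant factor 2 > 1, so H_1 = Z ⊕ Z/2.

(K is a triangulation of the Klein bottle.)

H_1 = Z ⊕ Z/2.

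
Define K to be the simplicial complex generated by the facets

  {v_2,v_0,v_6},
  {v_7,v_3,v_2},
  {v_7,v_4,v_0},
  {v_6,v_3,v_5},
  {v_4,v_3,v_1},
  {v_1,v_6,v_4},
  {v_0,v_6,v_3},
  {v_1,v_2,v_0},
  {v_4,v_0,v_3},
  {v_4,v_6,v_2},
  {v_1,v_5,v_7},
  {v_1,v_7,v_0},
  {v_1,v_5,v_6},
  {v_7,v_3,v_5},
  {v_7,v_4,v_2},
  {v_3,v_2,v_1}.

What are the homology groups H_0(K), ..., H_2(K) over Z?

K has 8 vertices, 24 edges, 16 triangles.
rank ∂_0 = 0, rank ∂_1 = 7 ⇒ b_0 = 8 − 0 − 7 = 1; all invariant factors of ∂_1 are 1 so no torsion. So H_0 ≅ Z.
rank ∂_1 = 7, rank ∂_2 = 15 ⇒ b_1 = 24 − 7 − 15 = 2; all invariant factors of ∂_2 are 1 so no torsion. So H_1 ≅ Z^2.
rank ∂_2 = 15, rank ∂_3 = 0 ⇒ b_2 = 16 − 15 − 0 = 1. So H_2 ≅ Z.

H_0 ≅ Z,  H_1 ≅ Z^2,  H_2 ≅ Z.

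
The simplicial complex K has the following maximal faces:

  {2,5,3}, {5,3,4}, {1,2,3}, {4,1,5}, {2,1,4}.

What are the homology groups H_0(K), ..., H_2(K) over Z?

H_0 = Z,  H_1 = Z,  H_2 = 0.

We work with the vertex ordering 1 < 2 < 3 < 4 < 5. The simplices of K, each written with vertices in increasing order, are:

  0-simplices (5): [1], [2], [3], [4], [5]
  1-simplices (10): [1,2], [1,3], [1,4], [1,5], [2,3], [2,4], [2,5], [3,4], [3,5], [4,5]
  2-simplices (5): [1,2,3], [1,2,4], [1,4,5], [2,3,5], [3,4,5]

Hence C_0 ≅ Z^5, C_1 ≅ Z^10, C_2 ≅ Z^5.

The boundary map ∂_1: C_1 → C_0 maps an edge to its endpoints' difference, ∂[p,q] = q − p. For instance
  ∂[2,4] = [4] − [2].
As a 5×10 matrix over Z this has rank 4, with invariant factors (1,1,1,1).

Boundary ∂_2: C_2 → C_1 sends each 2-simplex [p,q,r] to [q,r] − [p,r] + [p,q]. For instance
  ∂[2,3,5] = [3,5] − [2,5] + [2,3],
  ∂[1,2,3] = [2,3] − [1,3] + [1,2].
The resulting 10×5 matrix has rank 5, and its Smith normal form has invariant factors (1,1,1,1,1).

Computing H_k = (kernel of ∂_k) / (image of ∂_{k+1}):

  H_0: rank C_0 − rank ∂_1 = 5 − 4 = 1, and the invariant factors of ∂_1 are all 1, so H_0 = Z.
  H_1: rank ker ∂_1 − rank ∂_2 = (10 − 4) − 5 = 1, and the invariant factors of ∂_2 are all 1, so H_1 = Z.
  H_2: rank ker ∂_2 − rank ∂_3 = (5 − 5) − 0 = 0, and there is no ∂_3, so H_2 = 0.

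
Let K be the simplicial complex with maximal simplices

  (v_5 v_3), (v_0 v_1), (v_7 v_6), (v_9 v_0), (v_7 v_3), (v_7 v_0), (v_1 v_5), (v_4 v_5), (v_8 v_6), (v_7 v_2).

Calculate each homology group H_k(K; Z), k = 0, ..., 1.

We work with the vertex ordering v_0 < v_1 < v_2 < v_3 < v_4 < v_5 < v_6 < v_7 < v_8 < v_9. The simplices of K, each written with vertices in increasing order, are:

  0-simplices (10): [v_0], [v_1], [v_2], [v_3], [v_4], [v_5], [v_6], [v_7], [v_8], [v_9]
  1-simplices (10): [v_0,v_1], [v_0,v_7], [v_0,v_9], [v_1,v_5], [v_2,v_7], [v_3,v_5], [v_3,v_7], [v_4,v_5], [v_6,v_7], [v_6,v_8]

giving chain groups C_0 ≅ Z^10, C_1 ≅ Z^10.

The boundary map ∂_1: C_1 → C_0 sends each edge [p,q] (with p < q) to q − p. For instance
  ∂[v_2,v_7] = [v_7] − [v_2].
The 10×10 boundary matrix has rank 9 and Smith normal form diag(1,1,1,1,1,1,1,1,1).

Computing H_k = (kernel of ∂_k) / (image of ∂_{k+1}):

  H_0: rank C_0 − rank ∂_1 = 10 − 9 = 1, and the invariant factors of ∂_1 are all 1, so H_0 = Z.
  H_1: rank ker ∂_1 − rank ∂_2 = (10 − 9) − 0 = 1, and there is no ∂_2, so H_1 = Z.

H_0 = Z,  H_1 = Z.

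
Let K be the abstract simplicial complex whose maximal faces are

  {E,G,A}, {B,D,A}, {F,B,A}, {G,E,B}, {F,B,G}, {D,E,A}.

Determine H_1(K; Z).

H_1 ≅ Z.

Fix the vertex order A < B < D < E < F < G and write every simplex with vertices in increasing order. Then dim K = 2 and the simplices of K are:

  0-simplices (6): A, B, D, E, F, G
  1-simplices (12): AB, AD, AE, AF, AG, BD, BE, BF, BG, DE, EG, FG
  2-simplices (6): ABD, ABF, ADE, AEG, BEG, BFG

Hence C_0 ≅ Z^6, C_1 ≅ Z^12, C_2 ≅ Z^6.

Boundary ∂_1: C_1 → C_0 maps an edge to its endpoints' difference, ∂[p,q] = q − p.
This gives a 6×12 integer matrix of rank 5; reducing to Smith normal form yields diagonal entries (1,1,1,1,1).

Boundary ∂_2: C_2 → C_1 maps a triangle to the signed sum of its edges. For instance
  ∂ADE = DE − AE + AD,
  ∂ABD = BD − AD + AB.
As a 12×6 matrix over Z this has rank 6, with invariant factors (1,1,1,1,1,1).

From H_k ≅ ker(∂_k) / im(∂_{k+1}) we obtain:

  H_1: rank ker ∂_1 − rank ∂_2 = (12 − 5) − 6 = 1, and the invariant factors of ∂_2 are all 1, so H_1 ≅ Z.

(K is a triangulation of the cylinder S^1 x I.)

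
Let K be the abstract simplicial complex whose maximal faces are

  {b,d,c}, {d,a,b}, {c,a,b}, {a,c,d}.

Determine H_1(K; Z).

H_1 ≅ 0.

K has 4 vertices, 6 edges, 4 triangles.
rank ∂_1 = 3, rank ∂_2 = 3 ⇒ b_1 = 6 − 3 − 3 = 0; all invariant factors of ∂_2 are 1 so no torsion. So H_1 ≅ 0.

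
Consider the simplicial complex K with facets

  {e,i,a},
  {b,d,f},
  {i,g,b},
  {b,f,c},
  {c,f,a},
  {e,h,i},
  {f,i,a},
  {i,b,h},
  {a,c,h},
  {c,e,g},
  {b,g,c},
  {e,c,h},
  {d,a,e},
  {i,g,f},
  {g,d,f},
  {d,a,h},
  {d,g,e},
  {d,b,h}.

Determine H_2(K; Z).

H_2 ≅ 0.

We work with the vertex ordering a < b < c < d < e < f < g < h < i. The simplices of K, each written with vertices in increasing order, are:

  0-simplices (9): a, b, c, d, e, f, g, h, i
  1-simplices (27): ac, ad, ae, af, ah, ai, bc, bd, bf, bg, bh, bi, ce, cf, cg, ch, de, df, dg, dh, eg, eh, ei, fg, fi, gi, hi
  2-simplices (18): acf, ach, ade, adh, aei, afi, bcf, bcg, bdf, bdh, bgi, bhi, ceg, ceh, deg, dfg, ehi, fgi

so the chain groups are C_0 ≅ Z^9, C_1 ≅ Z^27, C_2 ≅ Z^18.

The boundary map ∂_1: C_1 → C_0 maps an edge to its endpoints' difference, ∂[p,q] = q − p.
The resulting 9×27 matrix has rank 8, and its Smith normal form has invariant factors (1,1,1,1,1,1,1,1).

Boundary ∂_2: C_2 → C_1 acts by ∂[p,q,r] = [q,r] − [p,r] + [p,q]. For instance
  ∂ach = ch − ah + ac,
  ∂ceg = eg − cg + ce.
The 27×18 boundary matrix has rank 18 and Smith normal form diag(1,1,1,1,1,1,1,1,1,1,1,1,1,1,1,1,1,2).

Reading off H_k = ker ∂_k / im ∂_{k+1}:

  H_2: rank ker ∂_2 − rank ∂_3 = (18 − 18) − 0 = 0, and there is no ∂_3, so H_2 = 0.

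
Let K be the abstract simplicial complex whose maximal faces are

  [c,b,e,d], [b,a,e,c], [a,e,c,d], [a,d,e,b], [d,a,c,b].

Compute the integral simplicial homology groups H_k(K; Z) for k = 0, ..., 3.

H_0 ≅ Z,  H_1 = 0,  H_2 = 0,  H_3 ≅ Z.

Fix the vertex order a < b < c < d < e and write every simplex with vertices in increasing order. Then dim K = 3 and the simplices of K are:

  0-simplices (5): a, b, c, d, e
  1-simplices (10): ab, ac, ad, ae, bc, bd, be, cd, ce, de
  2-simplices (10): abc, abd, abe, acd, ace, ade, bcd, bce, bde, cde
  3-simplices (5): abcd, abce, abde, acde, bcde

so the chain groups are C_0 ≅ Z^5, C_1 ≅ Z^10, C_2 ≅ Z^10, C_3 ≅ Z^5.

The boundary map ∂_1: C_1 → C_0 maps an edge to its endpoints' difference, ∂[p,q] = q − p.
As a 5×10 matrix over Z this has rank 4, with invariant factors (1,1,1,1).

The boundary map ∂_2: C_2 → C_1 maps a triangle to the signed sum of its edges. For instance
  ∂bde = de − be + bd,
  ∂acd = cd − ad + ac.
As a 10×10 matrix over Z this has rank 6, with invariant factors (1,1,1,1,1,1).

The boundary map ∂_3: C_3 → C_2 sends each 3-simplex σ to the alternating sum Σ_i (−1)^i (σ with its i-th vertex removed). For instance
  ∂abce = bce − ace + abe − abc,
  ∂acde = cde − ade + ace − acd.
As a 10×5 matrix over Z this has rank 4, with invariant factors (1,1,1,1).

From H_k ≅ ker(∂_k) / im(∂_{k+1}) we obtain:

  H_0: rank C_0 − rank ∂_1 = 5 − 4 = 1, and the invariant factors of ∂_1 are all 1, so H_0 ≅ Z.
  H_1: rank ker ∂_1 − rank ∂_2 = (10 − 4) − 6 = 0, and the invariant factors of ∂_2 are all 1, so H_1 ≅ 0.
  H_2: rank ker ∂_2 − rank ∂_3 = (10 − 6) − 4 = 0, and the invariant factors of ∂_3 are all 1, so H_2 ≅ 0.
  H_3: rank ker ∂_3 − rank ∂_4 = (5 − 4) − 0 = 1, and there is no ∂_4, so H_3 ≅ Z.

As a check, the Euler characteristic is 5 − 10 + 10 − 5 = 0, which agrees with 1 − 0 + 0 − 1 = 0.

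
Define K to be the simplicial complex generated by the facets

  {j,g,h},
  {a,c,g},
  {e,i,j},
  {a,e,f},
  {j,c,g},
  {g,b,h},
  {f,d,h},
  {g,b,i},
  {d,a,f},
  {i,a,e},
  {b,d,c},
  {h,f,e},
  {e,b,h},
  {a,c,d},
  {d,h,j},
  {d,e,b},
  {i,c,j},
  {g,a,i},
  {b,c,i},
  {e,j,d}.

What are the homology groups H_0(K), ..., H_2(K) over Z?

Fix the vertex order a < b < c < d < e < f < g < h < i < j and write every simplex with vertices in increasing order. Then dim K = 2 and the simplices of K are:

  0-simplices (10): a, b, c, d, e, f, g, h, i, j
  1-simplices (30): ac, ad, ae, af, ag, ai, bc, bd, be, bg, bh, bi, cd, cg, ci, cj, de, df, dh, dj, ef, eh, ei, ej, fh, gh, gi, gj, hj, ij
  2-simplices (20): acd, acg, adf, aef, aei, agi, bcd, bci, bde, beh, bgh, bgi, cgj, cij, dej, dfh, dhj, efh, eij, ghj

so the chain groups are C_0 ≅ Z^10, C_1 ≅ Z^30, C_2 ≅ Z^20.

∂_1: C_1 → C_0 is given by ∂[p,q] = [q] − [p]. For instance
  ∂hj = j − h.
The resulting 10×30 matrix has rank 9, and its Smith normal form has invariant factors (1,1,1,1,1,1,1,1,1).

∂_2: C_2 → C_1 sends each 2-simplex [p,q,r] to [q,r] − [p,r] + [p,q]. For instance
  ∂eij = ij − ej + ei,
  ∂bgi = gi − bi + bg.
As a 30×20 matrix over Z this has rank 20, with invariant factors (1,1,1,1,1,1,1,1,1,1,1,1,1,1,1,1,1,1,1,2).

Now H_k = ker ∂_k / im ∂_{k+1}, so:

  H_0: rank C_0 − rank ∂_1 = 10 − 9 = 1, and the invariant factors of ∂_1 are all 1, so H_0 ≅ Z.
  H_1: rank ker ∂_1 − rank ∂_2 = (30 − 9) − 20 = 1, and ∂_2 has invariant factor 2 > 1, so H_1 ≅ Z ⊕ Z/2.
  H_2: rank ker ∂_2 − rank ∂_3 = (20 − 20) − 0 = 0, and there is no ∂_3, so H_2 ≅ 0.

H_0 ≅ Z,  H_1 ≅ Z ⊕ Z/2,  H_2 = 0.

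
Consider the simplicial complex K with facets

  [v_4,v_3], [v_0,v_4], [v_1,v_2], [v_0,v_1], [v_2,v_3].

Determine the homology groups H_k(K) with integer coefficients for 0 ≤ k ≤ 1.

H_0 ≅ Z,  H_1 ≅ Z.

Order the vertices as v_0 < v_1 < v_2 < v_3 < v_4. Listing each simplex with vertices in this order, K has dimension 1 with simplices:

  0-simplices (5): [v_0], [v_1], [v_2], [v_3], [v_4]
  1-simplices (5): [v_0,v_1], [v_0,v_4], [v_1,v_2], [v_2,v_3], [v_3,v_4]

giving chain groups C_0 ≅ Z^5, C_1 ≅ Z^5.

Boundary ∂_1: C_1 → C_0 maps an edge to its endpoints' difference, ∂[p,q] = q − p.
The resulting 5×5 matrix has rank 4, and its Smith normal form has invariant factors (1,1,1,1).

Computing H_k = (kernel of ∂_k) / (image of ∂_{k+1}):

  H_0: rank C_0 − rank ∂_1 = 5 − 4 = 1, and the invariant factors of ∂_1 are all 1, so H_0 = Z.
  H_1: rank ker ∂_1 − rank ∂_2 = (5 − 4) − 0 = 1, and there is no ∂_2, so H_1 = Z.

As a check, the Euler characteristic is 5 − 5 = 0, which agrees with 1 − 1 = 0.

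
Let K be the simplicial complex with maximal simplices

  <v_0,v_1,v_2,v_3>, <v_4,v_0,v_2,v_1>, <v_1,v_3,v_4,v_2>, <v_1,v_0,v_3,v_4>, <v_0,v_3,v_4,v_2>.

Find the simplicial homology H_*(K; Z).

Order the vertices as v_0 < v_1 < v_2 < v_3 < v_4. Listing each simplex with vertices in this order, K has dimension 3 with simplices:

  0-simplices (5): [v_0], [v_1], [v_2], [v_3], [v_4]
  1-simplices (10): [v_0,v_1], [v_0,v_2], [v_0,v_3], [v_0,v_4], [v_1,v_2], [v_1,v_3], [v_1,v_4], [v_2,v_3], [v_2,v_4], [v_3,v_4]
  2-simplices (10): [v_0,v_1,v_2], [v_0,v_1,v_3], [v_0,v_1,v_4], [v_0,v_2,v_3], [v_0,v_2,v_4], [v_0,v_3,v_4], [v_1,v_2,v_3], [v_1,v_2,v_4], [v_1,v_3,v_4], [v_2,v_3,v_4]
  3-simplices (5): [v_0,v_1,v_2,v_3], [v_0,v_1,v_2,v_4], [v_0,v_1,v_3,v_4], [v_0,v_2,v_3,v_4], [v_1,v_2,v_3,v_4]

so the chain groups are C_0 ≅ Z^5, C_1 ≅ Z^10, C_2 ≅ Z^10, C_3 ≅ Z^5.

The boundary map ∂_1: C_1 → C_0 sends each edge [p,q] (with p < q) to q − p. For instance
  ∂[v_0,v_2] = [v_2] − [v_0].
This gives a 5×10 integer matrix of rank 4; reducing to Smith normal form yields diagonal entries (1,1,1,1).

The boundary map ∂_2: C_2 → C_1 maps a triangle to the signed sum of its edges. For instance
  ∂[v_0,v_1,v_3] = [v_1,v_3] − [v_0,v_3] + [v_0,v_1],
  ∂[v_1,v_3,v_4] = [v_3,v_4] − [v_1,v_4] + [v_1,v_3].
As a 10×10 matrix over Z this has rank 6, with invariant factors (1,1,1,1,1,1).

∂_3: C_3 → C_2 sends each 3-simplex σ to the alternating sum Σ_i (−1)^i (σ with its i-th vertex removed). For instance
  ∂[v_1,v_2,v_3,v_4] = [v_2,v_3,v_4] − [v_1,v_3,v_4] + [v_1,v_2,v_4] − [v_1,v_2,v_3],
  ∂[v_0,v_2,v_3,v_4] = [v_2,v_3,v_4] − [v_0,v_3,v_4] + [v_0,v_2,v_4] − [v_0,v_2,v_3].
This gives a 10×5 integer matrix of rank 4; reducing to Smith normal form yields diagonal entries (1,1,1,1).

Computing H_k = (kernel of ∂_k) / (image of ∂_{k+1}):

  H_0: rank C_0 − rank ∂_1 = 5 − 4 = 1, and the invariant factors of ∂_1 are all 1, so H_0 ≅ Z.
  H_1: rank ker ∂_1 − rank ∂_2 = (10 − 4) − 6 = 0, and the invariant factors of ∂_2 are all 1, so H_1 ≅ 0.
  H_2: rank ker ∂_2 − rank ∂_3 = (10 − 6) − 4 = 0, and the invariant factors of ∂_3 are all 1, so H_2 ≅ 0.
  H_3: rank ker ∂_3 − rank ∂_4 = (5 − 4) − 0 = 1, and there is no ∂_4, so H_3 ≅ Z.

As a check, the Euler characteristic is 5 − 10 + 10 − 5 = 0, which agrees with 1 − 0 + 0 − 1 = 0.
(K is a triangulation of the 3-sphere S^3.)

H_0 ≅ Z,  H_1 = 0,  H_2 = 0,  H_3 ≅ Z.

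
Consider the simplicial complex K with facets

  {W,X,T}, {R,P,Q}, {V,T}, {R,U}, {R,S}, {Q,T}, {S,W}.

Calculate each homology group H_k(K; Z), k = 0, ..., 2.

H_0 ≅ Z,  H_1 ≅ Z,  H_2 = 0.

We work with the vertex ordering P < Q < R < S < T < U < V < W < X. The simplices of K, each written with vertices in increasing order, are:

  0-simplices (9): P, Q, R, S, T, U, V, W, X
  1-simplices (11): PQ, PR, QR, QT, RS, RU, SW, TV, TW, TX, WX
  2-simplices (2): PQR, TWX

Hence C_0 ≅ Z^9, C_1 ≅ Z^11, C_2 ≅ Z^2.

Boundary ∂_1: C_1 → C_0 sends each edge [p,q] (with p < q) to q − p. For instance
  ∂PQ = Q − P.
As a 9×11 matrix over Z this has rank 8, with invariant factors (1,1,1,1,1,1,1,1).

The boundary map ∂_2: C_2 → C_1 sends each 2-simplex [p,q,r] to [q,r] − [p,r] + [p,q]. For instance
  ∂TWX = WX − TX + TW,
  ∂PQR = QR − PR + PQ.
As a 11×2 matrix over Z this has rank 2, with invariant factors (1,1).

From H_k ≅ ker(∂_k) / im(∂_{k+1}) we obtain:

  H_0: rank C_0 − rank ∂_1 = 9 − 8 = 1, and the invariant factors of ∂_1 are all 1, so H_0 ≅ Z.
  H_1: rank ker ∂_1 − rank ∂_2 = (11 − 8) − 2 = 1, and the invariant factors of ∂_2 are all 1, so H_1 ≅ Z.
  H_2: rank ker ∂_2 − rank ∂_3 = (2 − 2) − 0 = 0, and there is no ∂_3, so H_2 ≅ 0.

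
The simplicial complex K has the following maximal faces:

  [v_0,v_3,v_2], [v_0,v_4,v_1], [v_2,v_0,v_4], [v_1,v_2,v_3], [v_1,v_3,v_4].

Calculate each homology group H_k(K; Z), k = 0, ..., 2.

H_0 ≅ Z,  H_1 ≅ Z,  H_2 = 0.

Order the vertices as v_0 < v_1 < v_2 < v_3 < v_4. Listing each simplex with vertices in this order, K has dimension 2 with simplices:

  0-simplices (5): [v_0], [v_1], [v_2], [v_3], [v_4]
  1-simplices (10): [v_0,v_1], [v_0,v_2], [v_0,v_3], [v_0,v_4], [v_1,v_2], [v_1,v_3], [v_1,v_4], [v_2,v_3], [v_2,v_4], [v_3,v_4]
  2-simplices (5): [v_0,v_1,v_4], [v_0,v_2,v_3], [v_0,v_2,v_4], [v_1,v_2,v_3], [v_1,v_3,v_4]

so the chain groups are C_0 ≅ Z^5, C_1 ≅ Z^10, C_2 ≅ Z^5.

∂_1: C_1 → C_0 sends each edge [p,q] (with p < q) to q − p.
As a 5×10 matrix over Z this has rank 4, with invariant factors (1,1,1,1).

∂_2: C_2 → C_1 maps a triangle to the signed sum of its edges. For instance
  ∂[v_0,v_2,v_4] = [v_2,v_4] − [v_0,v_4] + [v_0,v_2],
  ∂[v_1,v_2,v_3] = [v_2,v_3] − [v_1,v_3] + [v_1,v_2].
The 10×5 boundary matrix has rank 5 and Smith normal form diag(1,1,1,1,1).

Reading off H_k = ker ∂_k / im ∂_{k+1}:

  H_0: rank C_0 − rank ∂_1 = 5 − 4 = 1, and the invariant factors of ∂_1 are all 1, so H_0 = Z.
  H_1: rank ker ∂_1 − rank ∂_2 = (10 − 4) − 5 = 1, and the invariant factors of ∂_2 are all 1, so H_1 = Z.
  H_2: rank ker ∂_2 − rank ∂_3 = (5 − 5) − 0 = 0, and there is no ∂_3, so H_2 = 0.

As a check, the Euler characteristic is 5 − 10 + 5 = 0, which agrees with 1 − 1 + 0 = 0.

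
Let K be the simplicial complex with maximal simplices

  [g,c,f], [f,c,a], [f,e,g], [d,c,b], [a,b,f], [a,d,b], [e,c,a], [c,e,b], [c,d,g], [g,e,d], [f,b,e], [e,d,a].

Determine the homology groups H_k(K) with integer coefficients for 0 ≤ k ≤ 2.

K has 7 vertices, 18 edges, 12 triangles.
rank ∂_0 = 0, rank ∂_1 = 6 ⇒ b_0 = 7 − 0 − 6 = 1; all invariant factors of ∂_1 are 1 so no torsion. So H_0 = Z.
rank ∂_1 = 6, rank ∂_2 = 12 ⇒ b_1 = 18 − 6 − 12 = 0; ∂_2 has invariant factor(s) [2] giving torsion. So H_1 = Z_2.
rank ∂_2 = 12, rank ∂_3 = 0 ⇒ b_2 = 12 − 12 − 0 = 0. So H_2 = 0.

H_0 ≅ Z,  H_1 ≅ Z_2,  H_2 = 0.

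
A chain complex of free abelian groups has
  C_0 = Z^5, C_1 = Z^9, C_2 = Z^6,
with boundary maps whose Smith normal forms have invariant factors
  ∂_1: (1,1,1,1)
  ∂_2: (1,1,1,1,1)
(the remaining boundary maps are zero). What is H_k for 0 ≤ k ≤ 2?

H_0: b_0 = 5 − 0 − 4 = 1; torsion from ∂_1 factors > 1: none. So H_0 = Z.
H_1: b_1 = 9 − 4 − 5 = 0; torsion from ∂_2 factors > 1: none. So H_1 = 0.
H_2: b_2 = 6 − 5 − 0 = 1; torsion from ∂_3 factors > 1: none. So H_2 = Z.

H_0 = Z,  H_1 = 0,  H_2 = Z.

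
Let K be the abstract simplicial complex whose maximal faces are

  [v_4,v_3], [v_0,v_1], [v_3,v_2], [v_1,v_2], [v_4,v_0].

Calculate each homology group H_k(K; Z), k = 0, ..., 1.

We work with the vertex ordering v_0 < v_1 < v_2 < v_3 < v_4. The simplices of K, each written with vertices in increasing order, are:

  0-simplices (5): [v_0], [v_1], [v_2], [v_3], [v_4]
  1-simplices (5): [v_0,v_1], [v_0,v_4], [v_1,v_2], [v_2,v_3], [v_3,v_4]

so the chain groups are C_0 ≅ Z^5, C_1 ≅ Z^5.

∂_1: C_1 → C_0 maps an edge to its endpoints' difference, ∂[p,q] = q − p.
The resulting 5×5 matrix has rank 4, and its Smith normal form has invariant factors (1,1,1,1).

Now H_k = ker ∂_k / im ∂_{k+1}, so:

  H_0: rank C_0 − rank ∂_1 = 5 − 4 = 1, and the invariant factors of ∂_1 are all 1, so H_0 = Z.
  H_1: rank ker ∂_1 − rank ∂_2 = (5 − 4) − 0 = 1, and there is no ∂_2, so H_1 = Z.

(K is a triangulation of the circle S^1.)

H_0 ≅ Z,  H_1 ≅ Z.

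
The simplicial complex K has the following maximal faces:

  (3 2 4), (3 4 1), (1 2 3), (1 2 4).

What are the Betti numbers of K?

b_0 = 1, b_1 = 0, b_2 = 1.

K has 4 vertices, 6 edges, 4 triangles.
rank ∂_0 = 0, rank ∂_1 = 3 ⇒ b_0 = 4 − 0 − 3 = 1; all invariant factors of ∂_1 are 1 so no torsion. So H_0 = Z.
rank ∂_1 = 3, rank ∂_2 = 3 ⇒ b_1 = 6 − 3 − 3 = 0; all invariant factors of ∂_2 are 1 so no torsion. So H_1 = 0.
rank ∂_2 = 3, rank ∂_3 = 0 ⇒ b_2 = 4 − 3 − 0 = 1. So H_2 = Z.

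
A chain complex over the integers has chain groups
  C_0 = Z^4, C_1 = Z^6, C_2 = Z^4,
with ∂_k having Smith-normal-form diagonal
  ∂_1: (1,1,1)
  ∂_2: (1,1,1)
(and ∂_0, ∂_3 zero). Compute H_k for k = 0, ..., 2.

H_0: b_0 = 4 − 0 − 3 = 1; torsion from ∂_1 factors > 1: none. So H_0 = Z.
H_1: b_1 = 6 − 3 − 3 = 0; torsion from ∂_2 factors > 1: none. So H_1 = 0.
H_2: b_2 = 4 − 3 − 0 = 1; torsion from ∂_3 factors > 1: none. So H_2 = Z.

H_0 = Z,  H_1 = 0,  H_2 = Z.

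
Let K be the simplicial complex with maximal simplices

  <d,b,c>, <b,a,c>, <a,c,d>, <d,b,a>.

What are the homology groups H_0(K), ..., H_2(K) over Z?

K has 4 vertices, 6 edges, 4 triangles.
rank ∂_0 = 0, rank ∂_1 = 3 ⇒ b_0 = 4 − 0 − 3 = 1; all invariant factors of ∂_1 are 1 so no torsion. So H_0 = Z.
rank ∂_1 = 3, rank ∂_2 = 3 ⇒ b_1 = 6 − 3 − 3 = 0; all invariant factors of ∂_2 are 1 so no torsion. So H_1 = 0.
rank ∂_2 = 3, rank ∂_3 = 0 ⇒ b_2 = 4 − 3 − 0 = 1. So H_2 = Z.

H_0 ≅ Z,  H_1 = 0,  H_2 ≅ Z.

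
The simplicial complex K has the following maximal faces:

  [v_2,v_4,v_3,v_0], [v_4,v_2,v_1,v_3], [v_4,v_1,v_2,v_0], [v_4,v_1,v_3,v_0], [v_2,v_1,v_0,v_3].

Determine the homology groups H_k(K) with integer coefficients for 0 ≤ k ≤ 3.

H_0 = Z,  H_1 = 0,  H_2 = 0,  H_3 = Z.

Take the total order v_0 < v_1 < v_2 < v_3 < v_4 on the vertex set. Then K (dimension 3) consists of the simplices:

  0-simplices (5): [v_0], [v_1], [v_2], [v_3], [v_4]
  1-simplices (10): [v_0,v_1], [v_0,v_2], [v_0,v_3], [v_0,v_4], [v_1,v_2], [v_1,v_3], [v_1,v_4], [v_2,v_3], [v_2,v_4], [v_3,v_4]
  2-simplices (10): [v_0,v_1,v_2], [v_0,v_1,v_3], [v_0,v_1,v_4], [v_0,v_2,v_3], [v_0,v_2,v_4], [v_0,v_3,v_4], [v_1,v_2,v_3], [v_1,v_2,v_4], [v_1,v_3,v_4], [v_2,v_3,v_4]
  3-simplices (5): [v_0,v_1,v_2,v_3], [v_0,v_1,v_2,v_4], [v_0,v_1,v_3,v_4], [v_0,v_2,v_3,v_4], [v_1,v_2,v_3,v_4]

Hence C_0 ≅ Z^5, C_1 ≅ Z^10, C_2 ≅ Z^10, C_3 ≅ Z^5.

∂_1: C_1 → C_0 sends each edge [p,q] (with p < q) to q − p. For instance
  ∂[v_2,v_4] = [v_4] − [v_2].
This gives a 5×10 integer matrix of rank 4; reducing to Smith normal form yields diagonal entries (1,1,1,1).

∂_2: C_2 → C_1 maps a triangle to the signed sum of its edges. For instance
  ∂[v_0,v_1,v_4] = [v_1,v_4] − [v_0,v_4] + [v_0,v_1],
  ∂[v_0,v_1,v_3] = [v_1,v_3] − [v_0,v_3] + [v_0,v_1].
The resulting 10×10 matrix has rank 6, and its Smith normal form has invariant factors (1,1,1,1,1,1).

The boundary map ∂_3: C_3 → C_2 sends each 3-simplex σ to the alternating sum Σ_i (−1)^i (σ with its i-th vertex removed). For instance
  ∂[v_0,v_2,v_3,v_4] = [v_2,v_3,v_4] − [v_0,v_3,v_4] + [v_0,v_2,v_4] − [v_0,v_2,v_3],
  ∂[v_1,v_2,v_3,v_4] = [v_2,v_3,v_4] − [v_1,v_3,v_4] + [v_1,v_2,v_4] − [v_1,v_2,v_3].
This gives a 10×5 integer matrix of rank 4; reducing to Smith normal form yields diagonal entries (1,1,1,1).

Computing H_k = (kernel of ∂_k) / (image of ∂_{k+1}):

  H_0: rank C_0 − rank ∂_1 = 5 − 4 = 1, and the invariant factors of ∂_1 are all 1, so H_0 ≅ Z.
  H_1: rank ker ∂_1 − rank ∂_2 = (10 − 4) − 6 = 0, and the invariant factors of ∂_2 are all 1, so H_1 ≅ 0.
  H_2: rank ker ∂_2 − rank ∂_3 = (10 − 6) − 4 = 0, and the invariant factors of ∂_3 are all 1, so H_2 ≅ 0.
  H_3: rank ker ∂_3 − rank ∂_4 = (5 − 4) − 0 = 1, and there is no ∂_4, so H_3 ≅ Z.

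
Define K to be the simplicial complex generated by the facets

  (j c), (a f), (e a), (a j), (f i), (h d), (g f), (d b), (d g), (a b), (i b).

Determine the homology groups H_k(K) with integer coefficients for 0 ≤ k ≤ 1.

Order the vertices as a < b < c < d < e < f < g < h < i < j. Listing each simplex with vertices in this order, K has dimension 1 with simplices:

  0-simplices (10): a, b, c, d, e, f, g, h, i, j
  1-simplices (11): ab, ae, af, aj, bd, bi, cj, dg, dh, fg, fi

Hence C_0 ≅ Z^10, C_1 ≅ Z^11.

∂_1: C_1 → C_0 sends each edge [p,q] (with p < q) to q − p. For instance
  ∂dg = g − d.
As a 10×11 matrix over Z this has rank 9, with invariant factors (1,1,1,1,1,1,1,1,1).

Now H_k = ker ∂_k / im ∂_{k+1}, so:

  H_0: rank C_0 − rank ∂_1 = 10 − 9 = 1, and the invariant factors of ∂_1 are all 1, so H_0 = Z.
  H_1: rank ker ∂_1 − rank ∂_2 = (11 − 9) − 0 = 2, and there is no ∂_2, so H_1 = Z^2.

As a check, the Euler characteristic is 10 − 11 = -1, which agrees with 1 − 2 = -1.

H_0 ≅ Z,  H_1 ≅ Z^2.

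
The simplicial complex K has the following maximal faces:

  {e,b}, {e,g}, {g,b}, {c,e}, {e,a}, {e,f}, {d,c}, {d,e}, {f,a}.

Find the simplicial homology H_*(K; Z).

Fix the vertex order a < b < c < d < e < f < g and write every simplex with vertices in increasing order. Then dim K = 1 and the simplices of K are:

  0-simplices (7): a, b, c, d, e, f, g
  1-simplices (9): ae, af, be, bg, cd, ce, de, ef, eg

giving chain groups C_0 ≅ Z^7, C_1 ≅ Z^9.

∂_1: C_1 → C_0 sends each edge [p,q] (with p < q) to q − p.
This gives a 7×9 integer matrix of rank 6; reducing to Smith normal form yields diagonal entries (1,1,1,1,1,1).

Now H_k = ker ∂_k / im ∂_{k+1}, so:

  H_0: rank C_0 − rank ∂_1 = 7 − 6 = 1, and the invariant factors of ∂_1 are all 1, so H_0 = Z.
  H_1: rank ker ∂_1 − rank ∂_2 = (9 − 6) − 0 = 3, and there is no ∂_2, so H_1 = Z^3.

H_0 ≅ Z,  H_1 ≅ Z^3.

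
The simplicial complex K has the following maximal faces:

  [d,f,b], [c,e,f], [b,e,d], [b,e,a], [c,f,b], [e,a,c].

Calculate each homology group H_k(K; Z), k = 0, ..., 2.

H_0 ≅ Z,  H_1 ≅ Z,  H_2 = 0.

We work with the vertex ordering a < b < c < d < e < f. The simplices of K, each written with vertices in increasing order, are:

  0-simplices (6): a, b, c, d, e, f
  1-simplices (12): ab, ac, ae, bc, bd, be, bf, ce, cf, de, df, ef
  2-simplices (6): abe, ace, bcf, bde, bdf, cef

so the chain groups are C_0 ≅ Z^6, C_1 ≅ Z^12, C_2 ≅ Z^6.

∂_1: C_1 → C_0 maps an edge to its endpoints' difference, ∂[p,q] = q − p. For instance
  ∂cf = f − c.
This gives a 6×12 integer matrix of rank 5; reducing to Smith normal form yields diagonal entries (1,1,1,1,1).

∂_2: C_2 → C_1 acts by ∂[p,q,r] = [q,r] − [p,r] + [p,q]. For instance
  ∂abe = be − ae + ab,
  ∂ace = ce − ae + ac.
The resulting 12×6 matrix has rank 6, and its Smith normal form has invariant factors (1,1,1,1,1,1).

Computing H_k = (kernel of ∂_k) / (image of ∂_{k+1}):

  H_0: rank C_0 − rank ∂_1 = 6 − 5 = 1, and the invariant factors of ∂_1 are all 1, so H_0 = Z.
  H_1: rank ker ∂_1 − rank ∂_2 = (12 − 5) − 6 = 1, and the invariant factors of ∂_2 are all 1, so H_1 = Z.
  H_2: rank ker ∂_2 − rank ∂_3 = (6 − 6) − 0 = 0, and there is no ∂_3, so H_2 = 0.

As a check, the Euler characteristic is 6 − 12 + 6 = 0, which agrees with 1 − 1 + 0 = 0.
(K is a triangulation of the cylinder S^1 x I.)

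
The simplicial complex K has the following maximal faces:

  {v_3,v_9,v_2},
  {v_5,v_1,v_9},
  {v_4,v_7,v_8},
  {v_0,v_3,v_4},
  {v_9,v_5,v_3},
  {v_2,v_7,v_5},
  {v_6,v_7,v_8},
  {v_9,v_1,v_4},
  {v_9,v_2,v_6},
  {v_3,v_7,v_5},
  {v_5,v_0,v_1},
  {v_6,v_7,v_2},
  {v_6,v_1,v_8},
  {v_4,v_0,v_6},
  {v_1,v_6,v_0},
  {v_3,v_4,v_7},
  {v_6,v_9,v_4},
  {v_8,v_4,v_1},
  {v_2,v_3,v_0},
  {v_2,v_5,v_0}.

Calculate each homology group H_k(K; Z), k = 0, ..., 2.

K has 10 vertices, 30 edges, 20 triangles.
rank ∂_0 = 0, rank ∂_1 = 9 ⇒ b_0 = 10 − 0 − 9 = 1; all invariant factors of ∂_1 are 1 so no torsion. So H_0 ≅ Z.
rank ∂_1 = 9, rank ∂_2 = 20 ⇒ b_1 = 30 − 9 − 20 = 1; ∂_2 has invariant factor(s) [2] giving torsion. So H_1 ≅ Z × Z/2.
rank ∂_2 = 20, rank ∂_3 = 0 ⇒ b_2 = 20 − 20 − 0 = 0. So H_2 ≅ 0.

H_0 ≅ Z,  H_1 ≅ Z × Z/2,  H_2 = 0.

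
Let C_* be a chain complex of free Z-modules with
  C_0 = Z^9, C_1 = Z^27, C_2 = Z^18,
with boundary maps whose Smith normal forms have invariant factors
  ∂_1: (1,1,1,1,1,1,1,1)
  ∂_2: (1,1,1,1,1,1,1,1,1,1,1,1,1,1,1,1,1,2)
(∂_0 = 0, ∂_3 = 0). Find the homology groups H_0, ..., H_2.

H_0: b_0 = 9 − 0 − 8 = 1; torsion from ∂_1 factors > 1: none. So H_0 ≅ Z.
H_1: b_1 = 27 − 8 − 18 = 1; torsion from ∂_2 factors > 1: [2]. So H_1 ≅ Z ⊕ Z_2.
H_2: b_2 = 18 − 18 − 0 = 0; torsion from ∂_3 factors > 1: none. So H_2 ≅ 0.

H_0 ≅ Z,  H_1 ≅ Z ⊕ Z_2,  H_2 = 0.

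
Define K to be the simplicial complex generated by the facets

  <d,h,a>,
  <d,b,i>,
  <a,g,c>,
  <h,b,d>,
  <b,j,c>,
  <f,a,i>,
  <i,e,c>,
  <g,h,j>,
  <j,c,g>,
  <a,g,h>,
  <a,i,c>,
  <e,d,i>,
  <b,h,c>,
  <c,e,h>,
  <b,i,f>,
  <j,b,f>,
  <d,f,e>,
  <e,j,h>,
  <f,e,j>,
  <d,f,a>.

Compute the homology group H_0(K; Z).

H_0 ≅ Z.

K has 10 vertices, 30 edges, 20 triangles.
rank ∂_0 = 0, rank ∂_1 = 9 ⇒ b_0 = 10 − 0 − 9 = 1; all invariant factors of ∂_1 are 1 so no torsion. So H_0 ≅ Z.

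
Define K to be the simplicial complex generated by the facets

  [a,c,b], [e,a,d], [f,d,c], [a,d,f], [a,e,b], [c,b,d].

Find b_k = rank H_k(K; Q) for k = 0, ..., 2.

b_0 = 1, b_1 = 1, b_2 = 0.

Fix the vertex order a < b < c < d < e < f and write every simplex with vertices in increasing order. Then dim K = 2 and the simplices of K are:

  0-simplices (6): a, b, c, d, e, f
  1-simplices (12): ab, ac, ad, ae, af, bc, bd, be, cd, cf, de, df
  2-simplices (6): abc, abe, ade, adf, bcd, cdf

Hence C_0 ≅ Z^6, C_1 ≅ Z^12, C_2 ≅ Z^6.

The boundary map ∂_1: C_1 → C_0 sends each edge [p,q] (with p < q) to q − p. For instance
  ∂bc = c − b.
The 6×12 boundary matrix has rank 5 and Smith normal form diag(1,1,1,1,1).

The boundary map ∂_2: C_2 → C_1 maps a triangle to the signed sum of its edges. For instance
  ∂abe = be − ae + ab,
  ∂cdf = df − cf + cd.
As a 12×6 matrix over Z this has rank 6, with invariant factors (1,1,1,1,1,1).

From H_k ≅ ker(∂_k) / im(∂_{k+1}) we obtain:

  H_0: rank C_0 − rank ∂_1 = 6 − 5 = 1, and the invariant factors of ∂_1 are all 1, so H_0 ≅ Z.
  H_1: rank ker ∂_1 − rank ∂_2 = (12 − 5) − 6 = 1, and the invariant factors of ∂_2 are all 1, so H_1 ≅ Z.
  H_2: rank ker ∂_2 − rank ∂_3 = (6 − 6) − 0 = 0, and there is no ∂_3, so H_2 ≅ 0.

As a check, the Euler characteristic is 6 − 12 + 6 = 0, which agrees with 1 − 1 + 0 = 0.

Hence the Betti numbers are b_0 = 1, b_1 = 1, b_2 = 0.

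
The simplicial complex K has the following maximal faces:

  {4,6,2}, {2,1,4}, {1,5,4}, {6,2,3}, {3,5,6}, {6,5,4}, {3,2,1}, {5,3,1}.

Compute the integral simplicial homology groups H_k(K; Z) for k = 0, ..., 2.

Take the total order 1 < 2 < 3 < 4 < 5 < 6 on the vertex set. Then K (dimension 2) consists of the simplices:

  0-simplices (6): [1], [2], [3], [4], [5], [6]
  1-simplices (12): [1,2], [1,3], [1,4], [1,5], [2,3], [2,4], [2,6], [3,5], [3,6], [4,5], [4,6], [5,6]
  2-simplices (8): [1,2,3], [1,2,4], [1,3,5], [1,4,5], [2,3,6], [2,4,6], [3,5,6], [4,5,6]

so the chain groups are C_0 ≅ Z^6, C_1 ≅ Z^12, C_2 ≅ Z^8.

∂_1: C_1 → C_0 is given by ∂[p,q] = [q] − [p].
As a 6×12 matrix over Z this has rank 5, with invariant factors (1,1,1,1,1).

∂_2: C_2 → C_1 sends each 2-simplex [p,q,r] to [q,r] − [p,r] + [p,q]. For instance
  ∂[1,2,3] = [2,3] − [1,3] + [1,2],
  ∂[1,4,5] = [4,5] − [1,5] + [1,4].
As a 12×8 matrix over Z this has rank 7, with invariant factors (1,1,1,1,1,1,1).

Reading off H_k = ker ∂_k / im ∂_{k+1}:

  H_0: rank C_0 − rank ∂_1 = 6 − 5 = 1, and the invariant factors of ∂_1 are all 1, so H_0 = Z.
  H_1: rank ker ∂_1 − rank ∂_2 = (12 − 5) − 7 = 0, and the invariant factors of ∂_2 are all 1, so H_1 = 0.
  H_2: rank ker ∂_2 − rank ∂_3 = (8 − 7) − 0 = 1, and there is no ∂_3, so H_2 = Z.

H_0 ≅ Z,  H_1 = 0,  H_2 ≅ Z.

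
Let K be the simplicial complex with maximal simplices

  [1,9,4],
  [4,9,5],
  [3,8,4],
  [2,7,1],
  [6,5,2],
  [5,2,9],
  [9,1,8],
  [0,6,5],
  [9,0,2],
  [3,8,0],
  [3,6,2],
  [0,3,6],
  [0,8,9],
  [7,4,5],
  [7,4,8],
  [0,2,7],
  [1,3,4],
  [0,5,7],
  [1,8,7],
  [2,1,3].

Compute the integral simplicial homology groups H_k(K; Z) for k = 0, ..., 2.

H_0 ≅ Z,  H_1 ≅ Z × Z/2,  H_2 = 0.

Order the vertices as 0 < 1 < 2 < 3 < 4 < 5 < 6 < 7 < 8 < 9. Listing each simplex with vertices in this order, K has dimension 2 with simplices:

  0-simplices (10): [0], [1], [2], [3], [4], [5], [6], [7], [8], [9]
  1-simplices (30): (30 of them)
  2-simplices (20): (20 of them)

Hence C_0 ≅ Z^10, C_1 ≅ Z^30, C_2 ≅ Z^20.

∂_1: C_1 → C_0 sends each edge [p,q] (with p < q) to q − p. For instance
  ∂[1,4] = [4] − [1].
As a 10×30 matrix over Z this has rank 9, with invariant factors (1,1,1,1,1,1,1,1,1).

The boundary map ∂_2: C_2 → C_1 acts by ∂[p,q,r] = [q,r] − [p,r] + [p,q]. For instance
  ∂[1,8,9] = [8,9] − [1,9] + [1,8],
  ∂[0,5,6] = [5,6] − [0,6] + [0,5].
The 30×20 boundary matrix has rank 20 and Smith normal form diag(1,1,1,1,1,1,1,1,1,1,1,1,1,1,1,1,1,1,1,2).

From H_k ≅ ker(∂_k) / im(∂_{k+1}) we obtain:

  H_0: rank C_0 − rank ∂_1 = 10 − 9 = 1, and the invariant factors of ∂_1 are all 1, so H_0 ≅ Z.
  H_1: rank ker ∂_1 − rank ∂_2 = (30 − 9) − 20 = 1, and ∂_2 has invariant factor 2 > 1, so H_1 ≅ Z × Z/2.
  H_2: rank ker ∂_2 − rank ∂_3 = (20 − 20) − 0 = 0, and there is no ∂_3, so H_2 ≅ 0.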